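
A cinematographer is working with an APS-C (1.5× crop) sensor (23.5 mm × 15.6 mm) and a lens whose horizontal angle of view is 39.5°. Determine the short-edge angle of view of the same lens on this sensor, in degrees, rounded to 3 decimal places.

26.811°

From the horizontal AOV: f = 23.5 / (2·tan(19.75°)) = 23.5 / 0.71807 ≈ 32.7265 mm.
Short-edge AOV = 2·arctan(15.6 / (2 × 32.7265)) = 2·arctan(0.23834) ≈ 26.8115°.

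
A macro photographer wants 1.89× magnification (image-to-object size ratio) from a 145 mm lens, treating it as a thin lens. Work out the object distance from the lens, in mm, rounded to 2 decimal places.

221.72 mm

With m = dᵢ/dₒ and 1/f = 1/dₒ + 1/dᵢ, substituting dᵢ = m·dₒ gives 1/f = (1 + 1/m)/dₒ, hence dₒ = f·(1 + 1/m).
dₒ = 145 × (1 + 1/1.89) = 145 × 1.52910 ≈ 221.720 mm.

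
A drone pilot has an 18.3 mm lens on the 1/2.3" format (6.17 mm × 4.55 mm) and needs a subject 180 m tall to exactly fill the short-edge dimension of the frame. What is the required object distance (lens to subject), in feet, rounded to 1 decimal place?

W: 180 m = 180000 mm.
Magnification m = h/W = dᵢ/dₒ; combined with 1/f = 1/dₒ + 1/dᵢ this gives dₒ = f·(1 + W/h).
dₒ = 18.3 mm × (1 + 180000/4.55) = 18.3 × 39561.4396 ≈ 723974.344 mm = 723974.344/304.8 ft = 2375.24 ft.

2375.2 ft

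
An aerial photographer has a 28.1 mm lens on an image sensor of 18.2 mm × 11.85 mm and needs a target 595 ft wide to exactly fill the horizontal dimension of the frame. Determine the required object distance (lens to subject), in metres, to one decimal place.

W: 595 ft × 304.8 mm/ft = 181355.99 mm.
Magnification m = w/W = dᵢ/dₒ; combined with 1/f = 1/dₒ + 1/dᵢ this gives dₒ = f·(1 + W/w).
dₒ = 28.1 mm × (1 + 181356/18.2) = 28.1 × 9965.6151 ≈ 280033.783 mm = 280.034 m.

280.0 m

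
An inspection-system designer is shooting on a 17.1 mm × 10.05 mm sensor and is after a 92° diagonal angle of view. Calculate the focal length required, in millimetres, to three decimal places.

Sensor diagonal = √(17.1² + 10.05²) = √393.4125 ≈ 19.8346 mm.
From α = 2·arctan(d/2f) we get f = d / (2·tan(α/2)).
With d = 19.8346 mm and α/2 = 46°, tan(α/2) ≈ 1.03553, so f ≈ 19.8346 / 2.07106 ≈ 9.5770 mm.

9.577 mm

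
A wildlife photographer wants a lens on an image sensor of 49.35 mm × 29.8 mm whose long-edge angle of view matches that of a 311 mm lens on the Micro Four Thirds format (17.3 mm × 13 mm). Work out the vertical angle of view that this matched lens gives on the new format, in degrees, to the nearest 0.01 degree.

1.92°

Equal long-edge AOV ⇒ f₂ = f₁ · 49.35/17.3 = 311 × 2.85260 ≈ 887.1590 mm.
Vertical AOV on the new format = 2·arctan(29.8 / (2 × 887.1590)) = 2·arctan(0.01680) ≈ 1.9244°.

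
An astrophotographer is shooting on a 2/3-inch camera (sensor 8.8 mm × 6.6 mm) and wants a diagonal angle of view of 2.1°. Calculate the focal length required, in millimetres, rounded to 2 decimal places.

300.09 mm

Sensor diagonal = √(8.8² + 6.6²) = √121.0000 ≈ 11.0000 mm.
From α = 2·arctan(d/2f) we get f = d / (2·tan(α/2)).
With d = 11.0000 mm and α/2 = 1.05°, tan(α/2) ≈ 0.01833, so f ≈ 11.0000 / 0.03666 ≈ 300.0872 mm.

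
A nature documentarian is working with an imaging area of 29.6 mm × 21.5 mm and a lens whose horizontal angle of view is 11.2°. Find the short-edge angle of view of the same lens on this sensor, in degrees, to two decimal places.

From the horizontal AOV: f = 29.6 / (2·tan(5.6°)) = 29.6 / 0.19610 ≈ 150.9421 mm.
Short-edge AOV = 2·arctan(21.5 / (2 × 150.9421)) = 2·arctan(0.07122) ≈ 8.1474°.

8.15°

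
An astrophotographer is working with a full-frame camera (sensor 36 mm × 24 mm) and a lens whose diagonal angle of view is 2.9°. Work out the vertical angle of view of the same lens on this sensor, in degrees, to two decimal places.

Sensor diagonal = √(36² + 24²) = √1872.0000 ≈ 43.2666 mm.
From the diagonal AOV: f = 43.2666 / (2·tan(1.45°)) = 43.2666 / 0.05063 ≈ 854.6432 mm.
Vertical AOV = 2·arctan(24 / (2 × 854.6432)) = 2·arctan(0.01404) ≈ 1.6089°.

1.61°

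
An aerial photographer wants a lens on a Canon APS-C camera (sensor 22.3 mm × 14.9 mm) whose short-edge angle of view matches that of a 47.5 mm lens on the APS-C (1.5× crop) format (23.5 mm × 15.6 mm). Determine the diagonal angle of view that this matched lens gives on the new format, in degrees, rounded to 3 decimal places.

32.933°

Equal short-edge AOV ⇒ f₂ = f₁ · 14.9/15.6 = 47.5 × 0.95513 ≈ 45.3686 mm.
Sensor diagonal = √(22.3² + 14.9²) = √719.3000 ≈ 26.8198 mm.
Diagonal AOV on the new format = 2·arctan(26.8198 / (2 × 45.3686)) = 2·arctan(0.29558) ≈ 32.9329°.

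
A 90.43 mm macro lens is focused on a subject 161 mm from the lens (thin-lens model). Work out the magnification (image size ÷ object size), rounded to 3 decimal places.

Thin lens: 1/f = 1/dₒ + 1/dᵢ → 1/dᵢ = 1/90.43 − 1/161 = 0.0048471 mm⁻¹, so dᵢ ≈ 206.3091 mm.
Magnification m = dᵢ/dₒ = 206.3091/161 ≈ 1.28142.

1.281×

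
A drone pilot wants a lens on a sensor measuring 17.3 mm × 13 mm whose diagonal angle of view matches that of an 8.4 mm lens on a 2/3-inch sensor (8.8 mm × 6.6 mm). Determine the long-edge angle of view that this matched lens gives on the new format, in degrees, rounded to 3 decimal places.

55.259°

Sensor diagonal = √(8.8² + 6.6²) = √121.0000 ≈ 11.0000 mm.
Sensor diagonal = √(17.3² + 13²) = √468.2900 ≈ 21.6400 mm.
Equal diagonal AOV ⇒ f₂ = f₁ · 21.6400/11.0000 = 8.4 × 1.96727 ≈ 16.5251 mm.
Long-edge AOV on the new format = 2·arctan(17.3 / (2 × 16.5251)) = 2·arctan(0.52345) ≈ 55.2593°.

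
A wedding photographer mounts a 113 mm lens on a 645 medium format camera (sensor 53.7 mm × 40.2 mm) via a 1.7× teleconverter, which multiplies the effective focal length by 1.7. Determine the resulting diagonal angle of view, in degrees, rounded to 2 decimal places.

Effective focal length f = 113 × 1.7 = 192.1 mm.
Sensor diagonal = √(53.7² + 40.2²) = √4499.7300 ≈ 67.0800 mm.
α = 2·arctan(67.080 / (2 × 192.1)) = 2·arctan(0.17460) ≈ 19.8076°.

19.81°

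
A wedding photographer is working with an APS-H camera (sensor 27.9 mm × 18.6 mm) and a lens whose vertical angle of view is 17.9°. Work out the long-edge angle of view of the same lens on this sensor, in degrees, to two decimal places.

26.58°

From the vertical AOV: f = 18.6 / (2·tan(8.95°)) = 18.6 / 0.31498 ≈ 59.0514 mm.
Long-edge AOV = 2·arctan(27.9 / (2 × 59.0514)) = 2·arctan(0.23624) ≈ 26.5832°.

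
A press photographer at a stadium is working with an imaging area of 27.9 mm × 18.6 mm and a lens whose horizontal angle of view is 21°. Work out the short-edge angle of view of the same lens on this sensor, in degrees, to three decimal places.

From the horizontal AOV: f = 27.9 / (2·tan(10.5°)) = 27.9 / 0.37068 ≈ 75.2675 mm.
Short-edge AOV = 2·arctan(18.6 / (2 × 75.2675)) = 2·arctan(0.12356) ≈ 14.0875°.

14.087°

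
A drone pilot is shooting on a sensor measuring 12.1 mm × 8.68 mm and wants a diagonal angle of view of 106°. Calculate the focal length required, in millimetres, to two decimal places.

Sensor diagonal = √(12.1² + 8.68²) = √221.7524 ≈ 14.8914 mm.
From α = 2·arctan(d/2f) we get f = d / (2·tan(α/2)).
With d = 14.8914 mm and α/2 = 53°, tan(α/2) ≈ 1.32704, so f ≈ 14.8914 / 2.65409 ≈ 5.6107 mm.

5.61 mm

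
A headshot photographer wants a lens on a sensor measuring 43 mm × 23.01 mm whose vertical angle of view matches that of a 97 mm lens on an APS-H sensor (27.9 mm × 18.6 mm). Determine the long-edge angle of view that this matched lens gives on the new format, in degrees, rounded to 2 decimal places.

Equal vertical AOV ⇒ f₂ = f₁ · 23.01/18.6 = 97 × 1.23710 ≈ 119.9984 mm.
Long-edge AOV on the new format = 2·arctan(43 / (2 × 119.9984)) = 2·arctan(0.17917) ≈ 20.3157°.

20.32°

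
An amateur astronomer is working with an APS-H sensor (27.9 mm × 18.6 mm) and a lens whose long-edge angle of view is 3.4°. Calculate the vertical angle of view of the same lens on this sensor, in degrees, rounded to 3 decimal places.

From the long-edge AOV: f = 27.9 / (2·tan(1.7°)) = 27.9 / 0.05936 ≈ 470.0244 mm.
Vertical AOV = 2·arctan(18.6 / (2 × 470.0244)) = 2·arctan(0.01979) ≈ 2.2670°.

2.267°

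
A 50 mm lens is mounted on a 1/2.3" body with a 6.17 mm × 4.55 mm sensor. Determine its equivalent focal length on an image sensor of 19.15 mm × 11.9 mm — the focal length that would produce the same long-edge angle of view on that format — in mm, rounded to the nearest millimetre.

Equal angle of view means equal width/f ratio, so f₂ = f₁ · (width₂/width₁) = 50 × 19.15/6.17.
f₂ = 50 × 3.10373 ≈ 155.186 mm.

155 mm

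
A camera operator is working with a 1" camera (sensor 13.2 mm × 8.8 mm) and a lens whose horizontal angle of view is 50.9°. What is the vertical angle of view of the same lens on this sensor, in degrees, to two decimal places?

From the horizontal AOV: f = 13.2 / (2·tan(25.45°)) = 13.2 / 0.95181 ≈ 13.8683 mm.
Vertical AOV = 2·arctan(8.8 / (2 × 13.8683)) = 2·arctan(0.31727) ≈ 35.2053°.

35.21°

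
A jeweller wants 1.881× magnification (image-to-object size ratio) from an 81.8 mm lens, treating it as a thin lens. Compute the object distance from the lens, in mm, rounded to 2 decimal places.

125.29 mm

With m = dᵢ/dₒ and 1/f = 1/dₒ + 1/dᵢ, substituting dᵢ = m·dₒ gives 1/f = (1 + 1/m)/dₒ, hence dₒ = f·(1 + 1/m).
dₒ = 81.8 × (1 + 1/1.881) = 81.8 × 1.53163 ≈ 125.288 mm.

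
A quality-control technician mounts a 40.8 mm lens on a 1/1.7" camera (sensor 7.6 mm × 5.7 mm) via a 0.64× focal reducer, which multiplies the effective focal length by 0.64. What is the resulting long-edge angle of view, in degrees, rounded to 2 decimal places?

Effective focal length f = 40.8 × 0.64 = 26.112 mm.
α = 2·arctan(7.6 / (2 × 26.112)) = 2·arctan(0.14553) ≈ 16.5599°.

16.56°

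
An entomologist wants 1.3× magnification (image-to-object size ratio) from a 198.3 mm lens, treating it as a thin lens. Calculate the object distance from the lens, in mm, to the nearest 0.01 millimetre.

With m = dᵢ/dₒ and 1/f = 1/dₒ + 1/dᵢ, substituting dᵢ = m·dₒ gives 1/f = (1 + 1/m)/dₒ, hence dₒ = f·(1 + 1/m).
dₒ = 198.3 × (1 + 1/1.3) = 198.3 × 1.76923 ≈ 350.838 mm.

350.84 mm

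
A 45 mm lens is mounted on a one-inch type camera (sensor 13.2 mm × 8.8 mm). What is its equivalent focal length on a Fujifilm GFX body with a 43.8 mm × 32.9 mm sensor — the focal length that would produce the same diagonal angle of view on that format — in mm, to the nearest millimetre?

155 mm

Sensor diagonal = √(13.2² + 8.8²) = √251.6800 ≈ 15.8644 mm.
Sensor diagonal = √(43.8² + 32.9²) = √3000.8500 ≈ 54.7800 mm.
Equal angle of view means equal diagonal/f ratio, so f₂ = f₁ · (diagonal₂/diagonal₁) = 45 × 54.7800/15.8644.
f₂ = 45 × 3.45301 ≈ 155.385 mm.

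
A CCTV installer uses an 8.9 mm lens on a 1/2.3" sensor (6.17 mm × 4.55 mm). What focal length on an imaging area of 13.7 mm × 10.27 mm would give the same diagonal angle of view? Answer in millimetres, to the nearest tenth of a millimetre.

Sensor diagonal = √(6.17² + 4.55²) = √58.7714 ≈ 7.6663 mm.
Sensor diagonal = √(13.7² + 10.27²) = √293.1629 ≈ 17.1220 mm.
Equal angle of view means equal diagonal/f ratio, so f₂ = f₁ · (diagonal₂/diagonal₁) = 8.9 × 17.1220/7.6663.
f₂ = 8.9 × 2.23343 ≈ 19.877 mm.

19.9 mm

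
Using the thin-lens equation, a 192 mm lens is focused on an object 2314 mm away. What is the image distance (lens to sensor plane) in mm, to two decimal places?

209.37 mm

1/dᵢ = 1/f − 1/dₒ = 1/192 − 1/2314 = 0.0047762 mm⁻¹.
dᵢ = 1/0.0047762 ≈ 209.3723 mm.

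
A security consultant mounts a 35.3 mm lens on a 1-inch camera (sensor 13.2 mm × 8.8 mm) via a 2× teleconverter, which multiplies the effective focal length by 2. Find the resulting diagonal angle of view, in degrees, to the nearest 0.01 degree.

Effective focal length f = 35.3 × 2 = 70.6 mm.
Sensor diagonal = √(13.2² + 8.8²) = √251.6800 ≈ 15.8644 mm.
α = 2·arctan(15.864 / (2 × 70.6)) = 2·arctan(0.11235) ≈ 12.8211°.

12.82°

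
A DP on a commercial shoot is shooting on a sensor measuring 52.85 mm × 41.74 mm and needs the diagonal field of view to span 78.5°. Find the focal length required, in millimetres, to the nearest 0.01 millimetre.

41.21 mm

Sensor diagonal = √(52.85² + 41.74²) = √4535.3501 ≈ 67.3450 mm.
From α = 2·arctan(d/2f) we get f = d / (2·tan(α/2)).
With d = 67.3450 mm and α/2 = 39.25°, tan(α/2) ≈ 0.81703, so f ≈ 67.3450 / 1.63407 ≈ 41.2131 mm.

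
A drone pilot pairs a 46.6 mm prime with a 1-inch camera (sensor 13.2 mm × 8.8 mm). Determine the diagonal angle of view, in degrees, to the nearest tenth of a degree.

19.3°

Sensor diagonal = √(13.2² + 8.8²) = √251.6800 ≈ 15.8644 mm.
Angle of view α = 2·arctan(d/2f) with d = 15.8644 mm and f = 46.6 mm.
d/2f = 0.17022; arctan(0.17022) ≈ 9.6602°, so α ≈ 19.3205°.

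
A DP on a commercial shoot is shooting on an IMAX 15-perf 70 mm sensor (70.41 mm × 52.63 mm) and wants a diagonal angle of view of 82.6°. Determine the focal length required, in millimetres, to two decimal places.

50.03 mm

Sensor diagonal = √(70.41² + 52.63²) = √7727.4850 ≈ 87.9061 mm.
From α = 2·arctan(d/2f) we get f = d / (2·tan(α/2)).
With d = 87.9061 mm and α/2 = 41.3°, tan(α/2) ≈ 0.87852, so f ≈ 87.9061 / 1.75704 ≈ 50.0307 mm.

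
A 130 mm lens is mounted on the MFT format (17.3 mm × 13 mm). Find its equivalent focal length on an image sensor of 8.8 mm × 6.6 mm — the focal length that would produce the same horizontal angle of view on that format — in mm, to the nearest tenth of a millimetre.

66.1 mm

Equal angle of view means equal width/f ratio, so f₂ = f₁ · (width₂/width₁) = 130 × 8.8/17.3.
f₂ = 130 × 0.50867 ≈ 66.127 mm.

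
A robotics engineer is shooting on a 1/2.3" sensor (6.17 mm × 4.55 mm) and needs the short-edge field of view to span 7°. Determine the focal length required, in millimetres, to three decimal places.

From α = 2·arctan(h/2f) we get f = h / (2·tan(α/2)).
With h = 4.55 mm and α/2 = 3.5°, tan(α/2) ≈ 0.06116, so f ≈ 4.55 / 0.12233 ≈ 37.1959 mm.

37.196 mm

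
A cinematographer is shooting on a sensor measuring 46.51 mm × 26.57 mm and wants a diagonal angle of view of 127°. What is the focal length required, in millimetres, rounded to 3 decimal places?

Sensor diagonal = √(46.51² + 26.57²) = √2869.1450 ≈ 53.5644 mm.
From α = 2·arctan(d/2f) we get f = d / (2·tan(α/2)).
With d = 53.5644 mm and α/2 = 63.5°, tan(α/2) ≈ 2.00569, so f ≈ 53.5644 / 4.01138 ≈ 13.3531 mm.

13.353 mm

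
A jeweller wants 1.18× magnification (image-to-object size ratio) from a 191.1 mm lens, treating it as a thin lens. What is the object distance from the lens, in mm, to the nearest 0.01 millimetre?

With m = dᵢ/dₒ and 1/f = 1/dₒ + 1/dᵢ, substituting dᵢ = m·dₒ gives 1/f = (1 + 1/m)/dₒ, hence dₒ = f·(1 + 1/m).
dₒ = 191.1 × (1 + 1/1.18) = 191.1 × 1.84746 ≈ 353.049 mm.

353.05 mm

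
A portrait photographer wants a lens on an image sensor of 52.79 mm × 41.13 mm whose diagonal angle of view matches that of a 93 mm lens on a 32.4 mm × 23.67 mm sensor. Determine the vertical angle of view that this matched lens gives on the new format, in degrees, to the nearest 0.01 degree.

Sensor diagonal = √(32.4² + 23.67²) = √1610.0289 ≈ 40.1252 mm.
Sensor diagonal = √(52.79² + 41.13²) = √4478.4610 ≈ 66.9213 mm.
Equal diagonal AOV ⇒ f₂ = f₁ · 66.9213/40.1252 = 93 × 1.66781 ≈ 155.1067 mm.
Vertical AOV on the new format = 2·arctan(41.13 / (2 × 155.1067)) = 2·arctan(0.13259) ≈ 15.1052°.

15.11°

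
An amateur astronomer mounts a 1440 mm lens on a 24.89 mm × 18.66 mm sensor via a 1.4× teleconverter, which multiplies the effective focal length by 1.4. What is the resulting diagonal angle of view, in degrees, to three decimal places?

0.884°

Effective focal length f = 1440 × 1.4 = 2016 mm.
Sensor diagonal = √(24.89² + 18.66²) = √967.7077 ≈ 31.1080 mm.
α = 2·arctan(31.108 / (2 × 2016)) = 2·arctan(0.00772) ≈ 0.8841°.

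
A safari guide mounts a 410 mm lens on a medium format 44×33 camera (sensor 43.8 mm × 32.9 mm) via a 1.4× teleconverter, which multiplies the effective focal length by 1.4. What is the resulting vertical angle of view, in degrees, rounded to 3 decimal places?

3.283°

Effective focal length f = 410 × 1.4 = 574 mm.
α = 2·arctan(32.9 / (2 × 574)) = 2·arctan(0.02866) ≈ 3.2831°.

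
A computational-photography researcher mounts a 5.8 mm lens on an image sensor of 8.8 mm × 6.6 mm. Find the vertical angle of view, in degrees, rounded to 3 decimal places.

Angle of view α = 2·arctan(h/2f) with h = 6.6 mm and f = 5.8 mm.
h/2f = 0.56897; arctan(0.56897) ≈ 29.6384°, so α ≈ 59.2768°.

59.277°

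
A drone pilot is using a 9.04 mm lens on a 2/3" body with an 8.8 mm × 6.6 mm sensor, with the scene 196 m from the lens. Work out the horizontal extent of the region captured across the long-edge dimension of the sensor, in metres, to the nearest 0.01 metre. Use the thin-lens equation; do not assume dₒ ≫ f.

190.79 m

dₒ: 196 m = 196000 mm.
Similar triangles through the lens centre give W/dₒ = w/dᵢ; with 1/f = 1/dₒ + 1/dᵢ this gives W = w·(dₒ − f)/f.
W = 8.8 mm × (196000 − 9.04) / 9.04 = 8.8 × 21680.4159 ≈ 190787.660 mm = 190.788 m.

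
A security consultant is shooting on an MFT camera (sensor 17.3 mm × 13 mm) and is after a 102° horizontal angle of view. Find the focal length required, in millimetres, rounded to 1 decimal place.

From α = 2·arctan(w/2f) we get f = w / (2·tan(α/2)).
With w = 17.3 mm and α/2 = 51°, tan(α/2) ≈ 1.23490, so f ≈ 17.3 / 2.46979 ≈ 7.0046 mm.

7.0 mm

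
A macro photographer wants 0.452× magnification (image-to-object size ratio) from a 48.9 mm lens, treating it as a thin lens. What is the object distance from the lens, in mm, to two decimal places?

With m = dᵢ/dₒ and 1/f = 1/dₒ + 1/dᵢ, substituting dᵢ = m·dₒ gives 1/f = (1 + 1/m)/dₒ, hence dₒ = f·(1 + 1/m).
dₒ = 48.9 × (1 + 1/0.452) = 48.9 × 3.21239 ≈ 157.086 mm.

157.09 mm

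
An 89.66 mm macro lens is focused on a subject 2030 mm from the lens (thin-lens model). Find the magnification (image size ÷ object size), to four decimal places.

Thin lens: 1/f = 1/dₒ + 1/dᵢ → 1/dᵢ = 1/89.66 − 1/2030 = 0.0106606 mm⁻¹, so dᵢ ≈ 93.8030 mm.
Magnification m = dᵢ/dₒ = 93.8030/2030 ≈ 0.04621.

0.0462×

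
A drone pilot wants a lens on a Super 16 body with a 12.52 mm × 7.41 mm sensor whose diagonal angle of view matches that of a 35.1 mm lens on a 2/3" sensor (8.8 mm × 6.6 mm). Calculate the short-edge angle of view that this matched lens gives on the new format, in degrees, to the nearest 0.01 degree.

9.13°

Sensor diagonal = √(8.8² + 6.6²) = √121.0000 ≈ 11.0000 mm.
Sensor diagonal = √(12.52² + 7.41²) = √211.6585 ≈ 14.5485 mm.
Equal diagonal AOV ⇒ f₂ = f₁ · 14.5485/11.0000 = 35.1 × 1.32259 ≈ 46.4229 mm.
Short-edge AOV on the new format = 2·arctan(7.41 / (2 × 46.4229)) = 2·arctan(0.07981) ≈ 9.1262°.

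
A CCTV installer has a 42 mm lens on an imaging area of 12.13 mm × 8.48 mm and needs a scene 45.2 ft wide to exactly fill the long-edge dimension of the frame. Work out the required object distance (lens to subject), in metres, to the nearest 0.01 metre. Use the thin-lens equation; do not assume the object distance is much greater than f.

47.74 m

W: 45.2 ft × 304.8 mm/ft = 13776.96 mm.
Magnification m = w/W = dᵢ/dₒ; combined with 1/f = 1/dₒ + 1/dᵢ this gives dₒ = f·(1 + W/w).
dₒ = 42 mm × (1 + 13777/12.13) = 42 × 1136.7757 ≈ 47744.581 mm = 47.7446 m.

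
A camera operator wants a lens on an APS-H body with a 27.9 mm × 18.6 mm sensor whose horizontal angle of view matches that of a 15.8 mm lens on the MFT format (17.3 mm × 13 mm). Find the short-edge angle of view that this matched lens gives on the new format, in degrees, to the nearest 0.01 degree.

Equal horizontal AOV ⇒ f₂ = f₁ · 27.9/17.3 = 15.8 × 1.61272 ≈ 25.4809 mm.
Short-edge AOV on the new format = 2·arctan(18.6 / (2 × 25.4809)) = 2·arctan(0.36498) ≈ 40.1020°.

40.10°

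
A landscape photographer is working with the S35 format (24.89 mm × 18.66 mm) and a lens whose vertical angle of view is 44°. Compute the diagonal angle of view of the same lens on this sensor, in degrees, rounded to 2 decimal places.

From the vertical AOV: f = 18.66 / (2·tan(22°)) = 18.66 / 0.80805 ≈ 23.0926 mm.
Sensor diagonal = √(24.89² + 18.66²) = √967.7077 ≈ 31.1080 mm.
Diagonal AOV = 2·arctan(31.1080 / (2 × 23.0926)) = 2·arctan(0.67355) ≈ 67.9245°.

67.92°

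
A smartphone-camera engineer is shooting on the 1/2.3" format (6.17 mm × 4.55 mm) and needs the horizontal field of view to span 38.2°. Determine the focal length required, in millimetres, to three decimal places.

From α = 2·arctan(w/2f) we get f = w / (2·tan(α/2)).
With w = 6.17 mm and α/2 = 19.1°, tan(α/2) ≈ 0.34628, so f ≈ 6.17 / 0.69256 ≈ 8.9089 mm.

8.909 mm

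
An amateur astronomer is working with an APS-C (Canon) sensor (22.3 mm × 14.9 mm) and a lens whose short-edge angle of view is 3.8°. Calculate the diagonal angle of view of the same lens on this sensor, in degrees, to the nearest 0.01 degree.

From the short-edge AOV: f = 14.9 / (2·tan(1.9°)) = 14.9 / 0.06635 ≈ 224.5774 mm.
Sensor diagonal = √(22.3² + 14.9²) = √719.3000 ≈ 26.8198 mm.
Diagonal AOV = 2·arctan(26.8198 / (2 × 224.5774)) = 2·arctan(0.05971) ≈ 6.8343°.

6.83°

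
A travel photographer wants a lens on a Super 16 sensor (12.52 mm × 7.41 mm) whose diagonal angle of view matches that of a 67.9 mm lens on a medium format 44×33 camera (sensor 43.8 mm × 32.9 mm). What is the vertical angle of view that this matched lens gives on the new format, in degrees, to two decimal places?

Sensor diagonal = √(43.8² + 32.9²) = √3000.8500 ≈ 54.7800 mm.
Sensor diagonal = √(12.52² + 7.41²) = √211.6585 ≈ 14.5485 mm.
Equal diagonal AOV ⇒ f₂ = f₁ · 14.5485/54.7800 = 67.9 × 0.26558 ≈ 18.0329 mm.
Vertical AOV on the new format = 2·arctan(7.41 / (2 × 18.0329)) = 2·arctan(0.20546) ≈ 23.2206°.

23.22°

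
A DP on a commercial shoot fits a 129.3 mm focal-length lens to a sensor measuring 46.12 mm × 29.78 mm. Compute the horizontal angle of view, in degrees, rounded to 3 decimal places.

Angle of view α = 2·arctan(w/2f) with w = 46.12 mm and f = 129.3 mm.
w/2f = 0.17834; arctan(0.17834) ≈ 10.1121°, so α ≈ 20.2242°.

20.224°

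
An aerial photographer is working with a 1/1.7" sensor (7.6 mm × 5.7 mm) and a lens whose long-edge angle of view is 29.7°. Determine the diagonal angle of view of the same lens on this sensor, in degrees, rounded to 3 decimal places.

From the long-edge AOV: f = 7.6 / (2·tan(14.85°)) = 7.6 / 0.53029 ≈ 14.3318 mm.
Sensor diagonal = √(7.6² + 5.7²) = √90.2500 ≈ 9.5000 mm.
Diagonal AOV = 2·arctan(9.5000 / (2 × 14.3318)) = 2·arctan(0.33143) ≈ 36.6736°.

36.674°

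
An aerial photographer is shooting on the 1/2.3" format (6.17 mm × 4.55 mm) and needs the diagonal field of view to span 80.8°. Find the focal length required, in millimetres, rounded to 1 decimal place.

4.5 mm

Sensor diagonal = √(6.17² + 4.55²) = √58.7714 ≈ 7.6663 mm.
From α = 2·arctan(d/2f) we get f = d / (2·tan(α/2)).
With d = 7.6663 mm and α/2 = 40.4°, tan(α/2) ≈ 0.85107, so f ≈ 7.6663 / 1.70213 ≈ 4.5039 mm.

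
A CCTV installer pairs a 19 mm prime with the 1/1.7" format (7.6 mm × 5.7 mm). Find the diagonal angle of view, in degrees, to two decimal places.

Sensor diagonal = √(7.6² + 5.7²) = √90.2500 ≈ 9.5000 mm.
Angle of view α = 2·arctan(d/2f) with d = 9.5000 mm and f = 19 mm.
d/2f = 0.25000; arctan(0.25000) ≈ 14.0362°, so α ≈ 28.0725°.

28.07°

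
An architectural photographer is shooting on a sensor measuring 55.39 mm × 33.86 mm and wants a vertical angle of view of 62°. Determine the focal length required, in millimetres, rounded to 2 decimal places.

28.18 mm

From α = 2·arctan(h/2f) we get f = h / (2·tan(α/2)).
With h = 33.86 mm and α/2 = 31°, tan(α/2) ≈ 0.60086, so f ≈ 33.86 / 1.20172 ≈ 28.1763 mm.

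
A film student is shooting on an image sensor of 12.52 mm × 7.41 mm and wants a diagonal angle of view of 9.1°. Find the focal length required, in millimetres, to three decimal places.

91.408 mm

Sensor diagonal = √(12.52² + 7.41²) = √211.6585 ≈ 14.5485 mm.
From α = 2·arctan(d/2f) we get f = d / (2·tan(α/2)).
With d = 14.5485 mm and α/2 = 4.55°, tan(α/2) ≈ 0.07958, so f ≈ 14.5485 / 0.15916 ≈ 91.4081 mm.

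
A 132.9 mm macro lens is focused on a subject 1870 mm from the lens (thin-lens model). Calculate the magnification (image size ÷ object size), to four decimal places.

Thin lens: 1/f = 1/dₒ + 1/dᵢ → 1/dᵢ = 1/132.9 − 1/1870 = 0.0069897 mm⁻¹, so dᵢ ≈ 143.0678 mm.
Magnification m = dᵢ/dₒ = 143.0678/1870 ≈ 0.07651.

0.0765×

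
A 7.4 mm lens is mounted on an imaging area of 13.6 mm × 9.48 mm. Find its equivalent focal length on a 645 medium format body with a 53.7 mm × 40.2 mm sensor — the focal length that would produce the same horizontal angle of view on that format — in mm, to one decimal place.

29.2 mm

Equal angle of view means equal width/f ratio, so f₂ = f₁ · (width₂/width₁) = 7.4 × 53.7/13.6.
f₂ = 7.4 × 3.94853 ≈ 29.219 mm.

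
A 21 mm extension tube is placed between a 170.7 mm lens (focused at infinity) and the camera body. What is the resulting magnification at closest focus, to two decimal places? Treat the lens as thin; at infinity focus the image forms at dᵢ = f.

The tube moves the image plane from f to f + e, so dᵢ = 170.7 + 21 = 191.7 mm. Focus is achieved when 1/f = 1/dₒ + 1/dᵢ, giving dₒ = 1/(1/f − 1/(f+e)).
Magnification m = dᵢ/dₒ = (f+e)·(1/f − 1/(f+e)) = e/f = 21/170.7 ≈ 0.1230.

0.12×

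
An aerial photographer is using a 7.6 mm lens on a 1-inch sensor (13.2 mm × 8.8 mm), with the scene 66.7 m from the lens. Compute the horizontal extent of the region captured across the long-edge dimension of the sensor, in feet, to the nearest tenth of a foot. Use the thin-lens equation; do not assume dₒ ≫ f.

dₒ: 66.7 m = 66700 mm.
Similar triangles through the lens centre give W/dₒ = w/dᵢ; with 1/f = 1/dₒ + 1/dᵢ this gives W = w·(dₒ − f)/f.
W = 13.2 mm × (66700 − 7.6) / 7.6 = 13.2 × 8775.3158 ≈ 115834.168 mm = 115834.168/304.8 ft = 380.033 ft.

380.0 ft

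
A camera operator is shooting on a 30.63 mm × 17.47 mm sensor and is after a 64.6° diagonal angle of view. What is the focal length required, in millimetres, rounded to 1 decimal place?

27.9 mm

Sensor diagonal = √(30.63² + 17.47²) = √1243.3978 ≈ 35.2618 mm.
From α = 2·arctan(d/2f) we get f = d / (2·tan(α/2)).
With d = 35.2618 mm and α/2 = 32.3°, tan(α/2) ≈ 0.63217, so f ≈ 35.2618 / 1.26435 ≈ 27.8894 mm.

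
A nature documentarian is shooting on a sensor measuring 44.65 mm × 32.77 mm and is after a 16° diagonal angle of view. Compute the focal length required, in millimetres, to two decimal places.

197.04 mm

Sensor diagonal = √(44.65² + 32.77²) = √3067.4954 ≈ 55.3850 mm.
From α = 2·arctan(d/2f) we get f = d / (2·tan(α/2)).
With d = 55.3850 mm and α/2 = 8°, tan(α/2) ≈ 0.14054, so f ≈ 55.3850 / 0.28108 ≈ 197.0423 mm.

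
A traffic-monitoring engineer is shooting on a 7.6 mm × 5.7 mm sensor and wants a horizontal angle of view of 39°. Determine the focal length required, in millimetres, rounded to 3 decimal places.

From α = 2·arctan(w/2f) we get f = w / (2·tan(α/2)).
With w = 7.6 mm and α/2 = 19.5°, tan(α/2) ≈ 0.35412, so f ≈ 7.6 / 0.70824 ≈ 10.7309 mm.

10.731 mm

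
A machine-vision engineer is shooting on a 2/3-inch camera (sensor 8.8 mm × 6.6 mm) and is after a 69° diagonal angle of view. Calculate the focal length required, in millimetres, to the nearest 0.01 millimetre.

Sensor diagonal = √(8.8² + 6.6²) = √121.0000 ≈ 11.0000 mm.
From α = 2·arctan(d/2f) we get f = d / (2·tan(α/2)).
With d = 11.0000 mm and α/2 = 34.5°, tan(α/2) ≈ 0.68728, so f ≈ 11.0000 / 1.37456 ≈ 8.0025 mm.

8.00 mm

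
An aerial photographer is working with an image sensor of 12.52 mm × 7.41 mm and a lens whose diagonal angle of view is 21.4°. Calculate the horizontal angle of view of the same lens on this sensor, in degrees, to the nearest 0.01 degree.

Sensor diagonal = √(12.52² + 7.41²) = √211.6585 ≈ 14.5485 mm.
From the diagonal AOV: f = 14.5485 / (2·tan(10.7°)) = 14.5485 / 0.37790 ≈ 38.4978 mm.
Horizontal AOV = 2·arctan(12.52 / (2 × 38.4978)) = 2·arctan(0.16261) ≈ 18.4717°.

18.47°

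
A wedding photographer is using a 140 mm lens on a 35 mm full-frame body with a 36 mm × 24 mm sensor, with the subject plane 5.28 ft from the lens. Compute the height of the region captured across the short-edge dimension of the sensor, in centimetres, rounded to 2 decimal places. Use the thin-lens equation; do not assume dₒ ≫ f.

25.19 cm

dₒ: 5.28 ft × 304.8 mm/ft = 1609.34 mm.
Similar triangles through the lens centre give W/dₒ = h/dᵢ; with 1/f = 1/dₒ + 1/dᵢ this gives W = h·(dₒ − f)/f.
W = 24 mm × (1609.34 − 140) / 140 = 24 × 10.4953 ≈ 251.888 mm = 25.1888 cm.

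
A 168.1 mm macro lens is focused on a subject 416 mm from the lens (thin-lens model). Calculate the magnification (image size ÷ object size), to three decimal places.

Thin lens: 1/f = 1/dₒ + 1/dᵢ → 1/dᵢ = 1/168.1 − 1/416 = 0.0035450 mm⁻¹, so dᵢ ≈ 282.0879 mm.
Magnification m = dᵢ/dₒ = 282.0879/416 ≈ 0.67810.

0.678×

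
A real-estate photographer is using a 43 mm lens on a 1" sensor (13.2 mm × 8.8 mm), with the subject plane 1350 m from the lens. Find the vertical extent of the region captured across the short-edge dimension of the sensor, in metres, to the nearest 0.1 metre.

276.3 m

dₒ: 1350 m = 1.35e+06 mm.
Similar triangles through the lens centre give W/dₒ = h/dᵢ; with 1/f = 1/dₒ + 1/dᵢ this gives W = h·(dₒ − f)/f.
W = 8.8 mm × (1.35e+06 − 43) / 43 = 8.8 × 31394.3488 ≈ 276270.270 mm = 276.27 m.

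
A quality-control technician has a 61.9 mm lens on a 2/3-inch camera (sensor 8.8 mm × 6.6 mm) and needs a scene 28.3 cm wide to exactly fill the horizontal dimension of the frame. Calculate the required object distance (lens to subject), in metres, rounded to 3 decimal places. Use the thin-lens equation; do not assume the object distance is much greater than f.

W: 28.3 cm = 283 mm.
Magnification m = w/W = dᵢ/dₒ; combined with 1/f = 1/dₒ + 1/dᵢ this gives dₒ = f·(1 + W/w).
dₒ = 61.9 mm × (1 + 283/8.8) = 61.9 × 33.1591 ≈ 2052.548 mm = 2.05255 m.

2.053 m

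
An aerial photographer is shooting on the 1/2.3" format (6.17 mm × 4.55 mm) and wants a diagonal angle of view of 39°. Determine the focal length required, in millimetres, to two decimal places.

10.82 mm

Sensor diagonal = √(6.17² + 4.55²) = √58.7714 ≈ 7.6663 mm.
From α = 2·arctan(d/2f) we get f = d / (2·tan(α/2)).
With d = 7.6663 mm and α/2 = 19.5°, tan(α/2) ≈ 0.35412, so f ≈ 7.6663 / 0.70824 ≈ 10.8244 mm.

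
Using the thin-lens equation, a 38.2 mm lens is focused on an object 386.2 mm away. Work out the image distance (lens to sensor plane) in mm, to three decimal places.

42.393 mm

1/dᵢ = 1/f − 1/dₒ = 1/38.2 − 1/386.2 = 0.0235887 mm⁻¹.
dᵢ = 1/0.0235887 ≈ 42.3932 mm.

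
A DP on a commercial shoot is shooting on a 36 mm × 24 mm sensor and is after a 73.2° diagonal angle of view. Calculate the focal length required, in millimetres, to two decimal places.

Sensor diagonal = √(36² + 24²) = √1872.0000 ≈ 43.2666 mm.
From α = 2·arctan(d/2f) we get f = d / (2·tan(α/2)).
With d = 43.2666 mm and α/2 = 36.6°, tan(α/2) ≈ 0.74267, so f ≈ 43.2666 / 1.48533 ≈ 29.1293 mm.

29.13 mm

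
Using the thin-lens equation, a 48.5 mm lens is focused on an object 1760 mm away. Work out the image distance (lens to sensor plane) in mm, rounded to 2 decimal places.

49.87 mm

1/dᵢ = 1/f − 1/dₒ = 1/48.5 − 1/1760 = 0.0200504 mm⁻¹.
dᵢ = 1/0.0200504 ≈ 49.8744 mm.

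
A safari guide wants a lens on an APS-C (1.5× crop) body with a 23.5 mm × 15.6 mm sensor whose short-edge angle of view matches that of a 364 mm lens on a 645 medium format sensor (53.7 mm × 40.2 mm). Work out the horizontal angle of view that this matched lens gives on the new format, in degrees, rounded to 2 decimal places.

9.51°

Equal short-edge AOV ⇒ f₂ = f₁ · 15.6/40.2 = 364 × 0.38806 ≈ 141.2537 mm.
Horizontal AOV on the new format = 2·arctan(23.5 / (2 × 141.2537)) = 2·arctan(0.08318) ≈ 9.5102°.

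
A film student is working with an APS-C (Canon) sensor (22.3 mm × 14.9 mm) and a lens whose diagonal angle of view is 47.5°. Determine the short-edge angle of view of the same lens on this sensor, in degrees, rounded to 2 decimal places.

Sensor diagonal = √(22.3² + 14.9²) = √719.3000 ≈ 26.8198 mm.
From the diagonal AOV: f = 26.8198 / (2·tan(23.75°)) = 26.8198 / 0.88002 ≈ 30.4763 mm.
Short-edge AOV = 2·arctan(14.9 / (2 × 30.4763)) = 2·arctan(0.24445) ≈ 27.4734°.

27.47°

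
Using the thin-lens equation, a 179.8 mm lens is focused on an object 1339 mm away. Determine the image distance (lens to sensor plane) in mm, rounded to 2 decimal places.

207.69 mm

1/dᵢ = 1/f − 1/dₒ = 1/179.8 − 1/1339 = 0.0048149 mm⁻¹.
dᵢ = 1/0.0048149 ≈ 207.6882 mm.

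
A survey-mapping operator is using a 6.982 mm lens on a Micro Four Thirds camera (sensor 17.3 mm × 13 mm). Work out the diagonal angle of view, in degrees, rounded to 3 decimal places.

Sensor diagonal = √(17.3² + 13²) = √468.2900 ≈ 21.6400 mm.
Angle of view α = 2·arctan(d/2f) with d = 21.6400 mm and f = 6.982 mm.
d/2f = 1.54970; arctan(1.54970) ≈ 57.1664°, so α ≈ 114.3328°.

114.333°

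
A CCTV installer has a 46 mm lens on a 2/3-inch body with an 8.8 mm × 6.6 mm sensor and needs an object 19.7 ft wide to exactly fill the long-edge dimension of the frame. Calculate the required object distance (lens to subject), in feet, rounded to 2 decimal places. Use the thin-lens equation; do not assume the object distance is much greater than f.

W: 19.7 ft × 304.8 mm/ft = 6004.56 mm.
Magnification m = w/W = dᵢ/dₒ; combined with 1/f = 1/dₒ + 1/dᵢ this gives dₒ = f·(1 + W/w).
dₒ = 46 mm × (1 + 6004.56/8.8) = 46 × 683.3363 ≈ 31433.472 mm = 31433.472/304.8 ft = 103.128 ft.

103.13 ft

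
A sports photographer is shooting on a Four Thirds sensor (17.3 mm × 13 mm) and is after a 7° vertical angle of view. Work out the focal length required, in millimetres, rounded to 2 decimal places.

From α = 2·arctan(h/2f) we get f = h / (2·tan(α/2)).
With h = 13 mm and α/2 = 3.5°, tan(α/2) ≈ 0.06116, so f ≈ 13 / 0.12233 ≈ 106.2741 mm.

106.27 mm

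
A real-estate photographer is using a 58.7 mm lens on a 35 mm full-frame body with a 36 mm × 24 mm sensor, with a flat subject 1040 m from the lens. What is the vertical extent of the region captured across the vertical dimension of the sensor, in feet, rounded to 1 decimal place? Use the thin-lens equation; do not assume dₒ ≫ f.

1395.0 ft

dₒ: 1040 m = 1.04e+06 mm.
Similar triangles through the lens centre give W/dₒ = h/dᵢ; with 1/f = 1/dₒ + 1/dᵢ this gives W = h·(dₒ − f)/f.
W = 24 mm × (1.04e+06 − 58.7) / 58.7 = 24 × 17716.2061 ≈ 425188.947 mm = 425188.947/304.8 ft = 1394.98 ft.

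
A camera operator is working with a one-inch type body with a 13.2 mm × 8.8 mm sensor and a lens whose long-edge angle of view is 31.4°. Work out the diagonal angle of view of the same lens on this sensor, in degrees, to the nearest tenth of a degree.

From the long-edge AOV: f = 13.2 / (2·tan(15.7°)) = 13.2 / 0.56217 ≈ 23.4802 mm.
Sensor diagonal = √(13.2² + 8.8²) = √251.6800 ≈ 15.8644 mm.
Diagonal AOV = 2·arctan(15.8644 / (2 × 23.4802)) = 2·arctan(0.33782) ≈ 37.3325°.

37.3°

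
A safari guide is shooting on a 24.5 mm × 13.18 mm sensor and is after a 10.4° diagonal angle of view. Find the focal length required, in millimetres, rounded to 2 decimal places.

Sensor diagonal = √(24.5² + 13.18²) = √773.9624 ≈ 27.8202 mm.
From α = 2·arctan(d/2f) we get f = d / (2·tan(α/2)).
With d = 27.8202 mm and α/2 = 5.2°, tan(α/2) ≈ 0.09101, so f ≈ 27.8202 / 0.18201 ≈ 152.8462 mm.

152.85 mm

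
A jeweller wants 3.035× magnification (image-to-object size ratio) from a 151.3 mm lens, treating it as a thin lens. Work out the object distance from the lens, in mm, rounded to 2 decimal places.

201.15 mm

With m = dᵢ/dₒ and 1/f = 1/dₒ + 1/dᵢ, substituting dᵢ = m·dₒ gives 1/f = (1 + 1/m)/dₒ, hence dₒ = f·(1 + 1/m).
dₒ = 151.3 × (1 + 1/3.035) = 151.3 × 1.32949 ≈ 201.152 mm.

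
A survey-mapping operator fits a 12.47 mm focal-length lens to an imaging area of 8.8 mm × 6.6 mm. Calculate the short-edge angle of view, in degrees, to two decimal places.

Angle of view α = 2·arctan(h/2f) with h = 6.6 mm and f = 12.47 mm.
h/2f = 0.26464; arctan(0.26464) ≈ 14.8227°, so α ≈ 29.6454°.

29.65°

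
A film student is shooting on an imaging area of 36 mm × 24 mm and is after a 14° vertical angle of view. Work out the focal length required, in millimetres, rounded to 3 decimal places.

From α = 2·arctan(h/2f) we get f = h / (2·tan(α/2)).
With h = 24 mm and α/2 = 7°, tan(α/2) ≈ 0.12278, so f ≈ 24 / 0.24557 ≈ 97.7322 mm.

97.732 mm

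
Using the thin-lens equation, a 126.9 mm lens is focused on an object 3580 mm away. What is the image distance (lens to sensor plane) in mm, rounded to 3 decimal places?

1/dᵢ = 1/f − 1/dₒ = 1/126.9 − 1/3580 = 0.0076009 mm⁻¹.
dᵢ = 1/0.0076009 ≈ 131.5635 mm.

131.564 mm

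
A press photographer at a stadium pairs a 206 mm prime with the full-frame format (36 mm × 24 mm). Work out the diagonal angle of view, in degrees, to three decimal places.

11.990°

Sensor diagonal = √(36² + 24²) = √1872.0000 ≈ 43.2666 mm.
Angle of view α = 2·arctan(d/2f) with d = 43.2666 mm and f = 206 mm.
d/2f = 0.10502; arctan(0.10502) ≈ 5.9950°, so α ≈ 11.9900°.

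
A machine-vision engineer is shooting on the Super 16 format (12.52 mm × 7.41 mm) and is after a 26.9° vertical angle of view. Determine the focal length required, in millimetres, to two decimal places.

From α = 2·arctan(h/2f) we get f = h / (2·tan(α/2)).
With h = 7.41 mm and α/2 = 13.45°, tan(α/2) ≈ 0.23916, so f ≈ 7.41 / 0.47831 ≈ 15.4920 mm.

15.49 mm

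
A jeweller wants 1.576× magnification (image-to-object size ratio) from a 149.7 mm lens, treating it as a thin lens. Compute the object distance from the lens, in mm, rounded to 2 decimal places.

With m = dᵢ/dₒ and 1/f = 1/dₒ + 1/dᵢ, substituting dᵢ = m·dₒ gives 1/f = (1 + 1/m)/dₒ, hence dₒ = f·(1 + 1/m).
dₒ = 149.7 × (1 + 1/1.576) = 149.7 × 1.63452 ≈ 244.687 mm.

244.69 mm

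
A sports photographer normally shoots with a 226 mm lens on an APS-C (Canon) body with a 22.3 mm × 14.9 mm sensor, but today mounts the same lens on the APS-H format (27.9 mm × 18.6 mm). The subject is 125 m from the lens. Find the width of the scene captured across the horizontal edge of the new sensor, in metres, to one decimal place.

The focal length stays 226 mm; the relevant sensor dimension is now w = 27.9 mm. Object distance dₒ = 125 m = 125000 mm.
Thin-lens field width W = w·(dₒ − f)/f = 27.9 × (125000 − 226)/226 ≈ 15403.516 mm = 15.4035 m.

15.4 m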